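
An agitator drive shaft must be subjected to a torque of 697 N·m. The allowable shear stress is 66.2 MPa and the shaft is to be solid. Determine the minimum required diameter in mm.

37.7 mm

For a solid shaft τ_max = 16T/(πd³), so d = (16T/(π τ_allow))^(1/3) = (16·697.0/(π·6.62×10^7))^(1/3) = 0.03771 m.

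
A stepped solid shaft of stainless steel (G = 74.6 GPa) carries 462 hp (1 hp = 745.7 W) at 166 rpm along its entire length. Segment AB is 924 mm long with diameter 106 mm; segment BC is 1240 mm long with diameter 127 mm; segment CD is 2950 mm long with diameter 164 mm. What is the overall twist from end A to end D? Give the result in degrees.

2.51°

ω = 2π·166/60 = 17.38 rad/s, so T = P/ω = 462×745.7 / 17.38 = 19820 N·m.
J_AB = π(0.106)⁴/32 = 1.24×10^-5 m⁴; J_BC = π(0.127)⁴/32 = 2.55×10^-5 m⁴; J_CD = π(0.164)⁴/32 = 7.10×10^-5 m⁴.
θ = (T/G)·Σ L_i/J_i = (19820/74.6×10⁹)·(0.924/1.24×10^-5 + 1.24/2.55×10^-5 + 2.95/7.10×10^-5) = 0.04374 rad.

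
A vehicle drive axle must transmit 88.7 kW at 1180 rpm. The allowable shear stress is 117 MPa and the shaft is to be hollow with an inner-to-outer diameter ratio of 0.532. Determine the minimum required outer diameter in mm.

ω = 2π·1180/60 = 123.6 rad/s, so T = P/ω = 88.7×10³ / 123.6 = 717.8 N·m.
For a hollow shaft with d_i/d_o = 0.532: τ_max = 16T/(π d_o³ (1−k⁴)), so d_o = [16T/(π τ_allow (1−k⁴))]^(1/3) = [16·717.8/(π·1.17×10^8·0.9199)]^(1/3) = 0.03239 m.

32.4 mm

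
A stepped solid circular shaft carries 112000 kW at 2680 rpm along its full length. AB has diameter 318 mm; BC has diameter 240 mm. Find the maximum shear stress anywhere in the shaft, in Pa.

ω = 2π·2680/60 = 280.6 rad/s, so T = P/ω = 112000×10³ / 280.6 = 399100 N·m.
Under the same torque, τ_max = 16T/(πd³) is largest where d is smallest — segment BC (d = 240 mm).
τ_max = 16·399100/(π·(0.240)³) = 1.470×10^8 Pa.

1.47e8 Pa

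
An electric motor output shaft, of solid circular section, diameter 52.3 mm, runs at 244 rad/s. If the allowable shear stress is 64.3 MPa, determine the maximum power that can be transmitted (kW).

441 kW

J = πd⁴/32 = π(0.0523)⁴/32 = 7.345×10^-7 m⁴.
T_max = τ_allow·J/r = 6.43×10^7 × 7.345×10^-7 / 0.0261 = 1806 N·m.
ω = 244 rad/s, so P_max = T_max·ω = 4.407×10^5 W.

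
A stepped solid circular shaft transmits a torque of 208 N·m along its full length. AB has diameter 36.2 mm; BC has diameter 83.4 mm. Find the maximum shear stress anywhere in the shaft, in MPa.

22.3 MPa

Under the same torque, τ_max = 16T/(πd³) is largest where d is smallest — segment AB (d = 36.2 mm).
τ_max = 16·208.0/(π·(0.0362)³) = 2.233×10^7 Pa.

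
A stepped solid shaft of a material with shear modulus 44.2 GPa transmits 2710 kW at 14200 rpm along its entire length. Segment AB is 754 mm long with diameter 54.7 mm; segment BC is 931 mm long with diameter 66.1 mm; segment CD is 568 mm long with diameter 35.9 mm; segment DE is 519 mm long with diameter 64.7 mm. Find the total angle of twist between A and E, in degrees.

12.1°

ω = 2π·14200/60 = 1487 rad/s, so T = P/ω = 2710×10³ / 1487 = 1822 N·m.
J_AB = π(0.0547)⁴/32 = 8.79×10^-7 m⁴; J_BC = π(0.0661)⁴/32 = 1.87×10^-6 m⁴; J_CD = π(0.0359)⁴/32 = 1.63×10^-7 m⁴; J_DE = π(0.0647)⁴/32 = 1.72×10^-6 m⁴.
θ = (T/G)·Σ L_i/J_i = (1822/44.2×10⁹)·(0.754/8.79×10^-7 + 0.931/1.87×10^-6 + 0.568/1.63×10^-7 + 0.519/1.72×10^-6) = 0.2119 rad.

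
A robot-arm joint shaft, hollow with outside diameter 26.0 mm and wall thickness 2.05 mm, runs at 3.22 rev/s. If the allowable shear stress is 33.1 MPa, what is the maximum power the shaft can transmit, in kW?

1.15 kW

J = π(d_o⁴ − d_i⁴)/32 = π(0.0260⁴ − 0.0219⁴)/32 = 2.228×10^-8 m⁴.
T_max = τ_allow·J/r = 3.31×10^7 × 2.228×10^-8 / 0.0130 = 56.73 N·m.
ω = 2π·3.22 = 20.23 rad/s, so P_max = T_max·ω = 1148 W.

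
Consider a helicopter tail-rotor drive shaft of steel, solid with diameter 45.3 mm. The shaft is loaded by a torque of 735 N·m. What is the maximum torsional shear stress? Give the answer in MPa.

40.3 MPa

J = πd⁴/32 = π(0.0453)⁴/32 = 4.134×10^-7 m⁴.
τ_max = T·r/J = 735.0 × 0.0226 / 4.134×10^-7 = 4.027×10^7 Pa.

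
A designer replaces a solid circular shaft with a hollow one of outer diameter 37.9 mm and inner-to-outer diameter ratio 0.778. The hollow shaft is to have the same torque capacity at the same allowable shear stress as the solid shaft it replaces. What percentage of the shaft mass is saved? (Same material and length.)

Equal τ_max and T ⇒ the solid shaft needs d_s³ = d_o³(1−k⁴), so d_s = 37.9·(1−0.778⁴)^(1/3) = 32.55 mm.
Area ratio A_h/A_s = d_o²(1−k²)/d_s² = (1−k²)/(1−k⁴)^(2/3) = 0.5350.
Mass saving = 1 − 0.5350 = 46.5 %.

46.5 %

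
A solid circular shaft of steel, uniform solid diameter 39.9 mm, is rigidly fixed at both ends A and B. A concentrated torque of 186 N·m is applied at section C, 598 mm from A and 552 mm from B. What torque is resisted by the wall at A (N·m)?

89.3 N·m

With uniform GJ and both ends fixed, compatibility θ_AC = θ_CB gives T_A·a = T_B·b, together with T_A + T_B = T₀.
T_A = T₀·b/(a+b) = 186.0·552/1150 = 89.28 N·m; T_B = 96.72 N·m.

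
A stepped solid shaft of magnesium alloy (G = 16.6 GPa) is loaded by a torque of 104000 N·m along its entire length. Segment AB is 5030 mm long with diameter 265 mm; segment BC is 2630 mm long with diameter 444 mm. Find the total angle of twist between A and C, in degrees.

J_AB = π(0.265)⁴/32 = 4.84×10^-4 m⁴; J_BC = π(0.444)⁴/32 = 3.82×10^-3 m⁴.
θ = (T/G)·Σ L_i/J_i = (104000/16.6×10⁹)·(5.03/4.84×10^-4 + 2.63/3.82×10^-3) = 0.06941 rad.

3.98°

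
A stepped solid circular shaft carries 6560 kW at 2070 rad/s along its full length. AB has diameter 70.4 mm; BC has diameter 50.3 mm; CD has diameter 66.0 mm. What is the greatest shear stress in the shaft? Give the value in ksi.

18.4 ksi

ω = 2070 rad/s, so T = P/ω = 6560×10³ / 2070 = 3169 N·m.
Under the same torque, τ_max = 16T/(πd³) is largest where d is smallest — segment BC (d = 50.3 mm).
τ_max = 16·3169/(π·(0.0503)³) = 1.268×10^8 Pa.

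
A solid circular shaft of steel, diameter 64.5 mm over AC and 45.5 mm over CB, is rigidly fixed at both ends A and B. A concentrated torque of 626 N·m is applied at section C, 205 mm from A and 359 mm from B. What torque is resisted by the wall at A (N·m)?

548 N·m

Compatibility: T_A·a/J_AC = T_B·b/J_CB with T_A + T_B = T₀.
J_AC = 1.70×10^-6 m⁴, J_CB = 4.21×10^-7 m⁴, so T_A = T₀·(J_AC/a)/((J_AC/a)+(J_CB/b)) = 548.4 N·m, T_B = 77.55 N·m.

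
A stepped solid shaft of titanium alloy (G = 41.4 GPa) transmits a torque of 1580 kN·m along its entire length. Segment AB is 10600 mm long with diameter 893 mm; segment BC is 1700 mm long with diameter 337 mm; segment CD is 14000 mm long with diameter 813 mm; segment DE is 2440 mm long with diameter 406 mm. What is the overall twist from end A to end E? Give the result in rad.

J_AB = π(0.893)⁴/32 = 0.0624 m⁴; J_BC = π(0.337)⁴/32 = 1.27×10^-3 m⁴; J_CD = π(0.813)⁴/32 = 0.0429 m⁴; J_DE = π(0.406)⁴/32 = 2.67×10^-3 m⁴.
θ = (T/G)·Σ L_i/J_i = (1.580e6/41.4×10⁹)·(10.6/0.0624 + 1.70/1.27×10^-3 + 14.0/0.0429 + 2.44/2.67×10^-3) = 0.1051 rad.

0.105 rad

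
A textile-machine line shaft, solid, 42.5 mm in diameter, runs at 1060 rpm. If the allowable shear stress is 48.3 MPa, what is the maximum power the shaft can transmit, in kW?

J = πd⁴/32 = π(0.0425)⁴/32 = 3.203×10^-7 m⁴.
T_max = τ_allow·J/r = 4.83×10^7 × 3.203×10^-7 / 0.0213 = 728.0 N·m.
ω = 2π·1060/60 = 111.0 rad/s, so P_max = T_max·ω = 8.081×10^4 W.

80.8 kW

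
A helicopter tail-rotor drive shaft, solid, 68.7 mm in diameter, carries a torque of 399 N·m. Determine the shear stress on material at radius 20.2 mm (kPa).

J = πd⁴/32 = π(0.0687)⁴/32 = 2.187×10^-6 m⁴.
Shear stress varies linearly with radius: τ = T·r/J = 399.0 × 0.0202 / 2.187×10^-6 = 3.686×10^6 Pa.

3690 kPa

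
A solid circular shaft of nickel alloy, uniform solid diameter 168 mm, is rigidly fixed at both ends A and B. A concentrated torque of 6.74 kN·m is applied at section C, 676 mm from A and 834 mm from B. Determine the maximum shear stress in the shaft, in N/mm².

With uniform GJ and both ends fixed, compatibility θ_AC = θ_CB gives T_A·a = T_B·b, together with T_A + T_B = T₀.
T_A = T₀·b/(a+b) = 6740·834/1510 = 3723 N·m; T_B = 3017 N·m.
τ in each portion: τ_AC = 4.00×10^6 Pa, τ_CB = 3.24×10^6 Pa; maximum is in AC.
τ_max = T_AC·r/J = 3723·0.0840/7.82×10^-5 = 3.998×10^6 Pa.

4.00 N/mm²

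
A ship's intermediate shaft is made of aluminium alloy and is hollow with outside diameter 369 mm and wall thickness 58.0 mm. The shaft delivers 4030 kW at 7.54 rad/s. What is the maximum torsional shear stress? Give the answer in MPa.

ω = 7.54 rad/s, so T = P/ω = 4030×10³ / 7.540 = 534500 N·m.
J = π(d_o⁴ − d_i⁴)/32 = π(0.369⁴ − 0.253⁴)/32 = 1.418×10^-3 m⁴.
τ_max = T·r/J = 534500 × 0.184 / 1.418×10^-3 = 6.955×10^7 Pa.

69.5 MPa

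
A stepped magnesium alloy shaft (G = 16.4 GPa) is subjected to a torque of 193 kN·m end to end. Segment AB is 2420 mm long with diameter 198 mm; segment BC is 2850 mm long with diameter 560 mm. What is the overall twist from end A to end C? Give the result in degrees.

J_AB = π(0.198)⁴/32 = 1.51×10^-4 m⁴; J_BC = π(0.560)⁴/32 = 9.65×10^-3 m⁴.
θ = (T/G)·Σ L_i/J_i = (193000/16.4×10⁹)·(2.42/1.51×10^-4 + 2.85/9.65×10^-3) = 0.1922 rad.

11.0°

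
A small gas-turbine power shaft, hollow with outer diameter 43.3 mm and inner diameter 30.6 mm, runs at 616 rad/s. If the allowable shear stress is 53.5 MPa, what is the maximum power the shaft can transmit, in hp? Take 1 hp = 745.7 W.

J = π(d_o⁴ − d_i⁴)/32 = π(0.0433⁴ − 0.0306⁴)/32 = 2.590×10^-7 m⁴.
T_max = τ_allow·J/r = 5.35×10^7 × 2.590×10^-7 / 0.0216 = 640.1 N·m.
ω = 616 rad/s, so P_max = T_max·ω = 3.943×10^5 W.

529 hp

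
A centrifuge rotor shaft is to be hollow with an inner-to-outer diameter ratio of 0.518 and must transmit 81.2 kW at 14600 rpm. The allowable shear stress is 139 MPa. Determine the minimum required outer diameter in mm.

12.8 mm

ω = 2π·14600/60 = 1529 rad/s, so T = P/ω = 81.2×10³ / 1529 = 53.11 N·m.
For a hollow shaft with d_i/d_o = 0.518: τ_max = 16T/(π d_o³ (1−k⁴)), so d_o = [16T/(π τ_allow (1−k⁴))]^(1/3) = [16·53.11/(π·1.39×10^8·0.9280)]^(1/3) = 0.01280 m.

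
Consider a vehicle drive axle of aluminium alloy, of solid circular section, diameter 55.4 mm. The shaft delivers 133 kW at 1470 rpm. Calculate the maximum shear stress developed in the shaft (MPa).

ω = 2π·1470/60 = 153.9 rad/s, so T = P/ω = 133×10³ / 153.9 = 864.0 N·m.
J = πd⁴/32 = π(0.0554)⁴/32 = 9.248×10^-7 m⁴.
τ_max = T·r/J = 864.0 × 0.0277 / 9.248×10^-7 = 2.588×10^7 Pa.

25.9 MPa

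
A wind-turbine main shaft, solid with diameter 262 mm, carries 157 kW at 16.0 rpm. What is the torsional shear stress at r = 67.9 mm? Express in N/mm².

ω = 2π·16.0/60 = 1.676 rad/s, so T = P/ω = 157×10³ / 1.676 = 93700 N·m.
J = πd⁴/32 = π(0.262)⁴/32 = 4.626×10^-4 m⁴.
Shear stress varies linearly with radius: τ = T·r/J = 93700 × 0.0679 / 4.626×10^-4 = 1.375×10^7 Pa.

13.8 N/mm²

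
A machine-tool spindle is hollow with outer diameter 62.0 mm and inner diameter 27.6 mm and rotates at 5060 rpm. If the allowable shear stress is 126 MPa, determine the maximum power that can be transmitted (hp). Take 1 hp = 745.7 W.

J = π(d_o⁴ − d_i⁴)/32 = π(0.0620⁴ − 0.0276⁴)/32 = 1.394×10^-6 m⁴.
T_max = τ_allow·J/r = 1.26×10^8 × 1.394×10^-6 / 0.0310 = 5665 N·m.
ω = 2π·5060/60 = 529.9 rad/s, so P_max = T_max·ω = 3.002×10^6 W.

4030 hp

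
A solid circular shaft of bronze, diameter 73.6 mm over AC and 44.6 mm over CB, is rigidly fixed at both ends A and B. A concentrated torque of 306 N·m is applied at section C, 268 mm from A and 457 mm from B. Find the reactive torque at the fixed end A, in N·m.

284 N·m

Compatibility: T_A·a/J_AC = T_B·b/J_CB with T_A + T_B = T₀.
J_AC = 2.88×10^-6 m⁴, J_CB = 3.88×10^-7 m⁴, so T_A = T₀·(J_AC/a)/((J_AC/a)+(J_CB/b)) = 283.6 N·m, T_B = 22.42 N·m.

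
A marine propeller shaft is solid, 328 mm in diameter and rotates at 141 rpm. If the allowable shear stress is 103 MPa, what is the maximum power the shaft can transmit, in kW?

10500 kW

J = πd⁴/32 = π(0.328)⁴/32 = 1.136×10^-3 m⁴.
T_max = τ_allow·J/r = 1.03×10^8 × 1.136×10^-3 / 0.164 = 713700 N·m.
ω = 2π·141/60 = 14.77 rad/s, so P_max = T_max·ω = 1.054×10^7 W.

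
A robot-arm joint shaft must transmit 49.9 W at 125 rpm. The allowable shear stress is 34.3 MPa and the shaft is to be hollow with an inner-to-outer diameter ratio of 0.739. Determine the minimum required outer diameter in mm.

9.31 mm

ω = 2π·125/60 = 13.09 rad/s, so T = P/ω = 49.9 / 13.09 = 3.812 N·m.
For a hollow shaft with d_i/d_o = 0.739: τ_max = 16T/(π d_o³ (1−k⁴)), so d_o = [16T/(π τ_allow (1−k⁴))]^(1/3) = [16·3.812/(π·3.43×10^7·0.7018)]^(1/3) = 0.009309 m.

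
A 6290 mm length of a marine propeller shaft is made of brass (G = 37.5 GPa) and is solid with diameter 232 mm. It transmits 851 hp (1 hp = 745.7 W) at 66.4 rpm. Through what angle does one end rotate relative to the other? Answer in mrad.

ω = 2π·66.4/60 = 6.953 rad/s, so T = P/ω = 851×745.7 / 6.953 = 91260 N·m.
J = πd⁴/32 = π(0.232)⁴/32 = 2.844×10^-4 m⁴.
θ = T·L/(G·J) = 91260 × 6.29 / (37.5×10⁹ × 2.844×10^-4) = 0.05382 rad.

53.8 mrad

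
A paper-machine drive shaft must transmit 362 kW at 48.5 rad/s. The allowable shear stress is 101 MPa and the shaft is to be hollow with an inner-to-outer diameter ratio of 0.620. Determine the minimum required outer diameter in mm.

ω = 48.5 rad/s, so T = P/ω = 362×10³ / 48.50 = 7464 N·m.
For a hollow shaft with d_i/d_o = 0.620: τ_max = 16T/(π d_o³ (1−k⁴)), so d_o = [16T/(π τ_allow (1−k⁴))]^(1/3) = [16·7464/(π·1.01×10^8·0.8522)]^(1/3) = 0.07615 m.

76.2 mm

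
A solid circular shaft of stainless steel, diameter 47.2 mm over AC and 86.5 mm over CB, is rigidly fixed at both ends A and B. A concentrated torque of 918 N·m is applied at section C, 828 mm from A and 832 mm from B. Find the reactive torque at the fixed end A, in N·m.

Compatibility: T_A·a/J_AC = T_B·b/J_CB with T_A + T_B = T₀.
J_AC = 4.87×10^-7 m⁴, J_CB = 5.50×10^-6 m⁴, so T_A = T₀·(J_AC/a)/((J_AC/a)+(J_CB/b)) = 75.09 N·m, T_B = 842.9 N·m.

75.1 N·m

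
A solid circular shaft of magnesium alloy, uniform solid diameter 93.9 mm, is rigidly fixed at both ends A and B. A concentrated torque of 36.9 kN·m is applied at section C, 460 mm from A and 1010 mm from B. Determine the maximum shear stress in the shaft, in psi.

With uniform GJ and both ends fixed, compatibility θ_AC = θ_CB gives T_A·a = T_B·b, together with T_A + T_B = T₀.
T_A = T₀·b/(a+b) = 36900·1010/1470 = 25350 N·m; T_B = 11550 N·m.
τ in each portion: τ_AC = 1.56×10^8 Pa, τ_CB = 7.10×10^7 Pa; maximum is in AC.
τ_max = T_AC·r/J = 25350·0.0470/7.63×10^-6 = 1.560×10^8 Pa.

22600 psi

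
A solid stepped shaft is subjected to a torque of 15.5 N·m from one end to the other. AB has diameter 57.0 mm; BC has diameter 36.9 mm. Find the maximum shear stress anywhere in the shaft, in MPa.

1.57 MPa

Under the same torque, τ_max = 16T/(πd³) is largest where d is smallest — segment BC (d = 36.9 mm).
τ_max = 16·15.50/(π·(0.0369)³) = 1.571×10^6 Pa.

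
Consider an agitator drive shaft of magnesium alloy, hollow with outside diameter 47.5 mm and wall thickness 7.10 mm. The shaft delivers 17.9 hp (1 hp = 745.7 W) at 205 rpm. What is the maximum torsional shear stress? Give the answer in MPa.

ω = 2π·205/60 = 21.47 rad/s, so T = P/ω = 17.9×745.7 / 21.47 = 621.8 N·m.
J = π(d_o⁴ − d_i⁴)/32 = π(0.0475⁴ − 0.0333⁴)/32 = 3.791×10^-7 m⁴.
τ_max = T·r/J = 621.8 × 0.0238 / 3.791×10^-7 = 3.896×10^7 Pa.

39.0 MPa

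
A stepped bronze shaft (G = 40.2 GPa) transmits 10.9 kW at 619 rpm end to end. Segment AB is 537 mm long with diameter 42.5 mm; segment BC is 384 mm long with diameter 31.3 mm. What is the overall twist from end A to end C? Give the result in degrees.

1.38°

ω = 2π·619/60 = 64.82 rad/s, so T = P/ω = 10.9×10³ / 64.82 = 168.2 N·m.
J_AB = π(0.0425)⁴/32 = 3.20×10^-7 m⁴; J_BC = π(0.0313)⁴/32 = 9.42×10^-8 m⁴.
θ = (T/G)·Σ L_i/J_i = (168.2/40.2×10⁹)·(0.537/3.20×10^-7 + 0.384/9.42×10^-8) = 0.02406 rad.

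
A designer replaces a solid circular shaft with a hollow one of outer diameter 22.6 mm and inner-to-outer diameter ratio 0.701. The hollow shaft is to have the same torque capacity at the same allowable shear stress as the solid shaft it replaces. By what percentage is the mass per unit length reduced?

38.9 %

Equal τ_max and T ⇒ the solid shaft needs d_s³ = d_o³(1−k⁴), so d_s = 22.6·(1−0.701⁴)^(1/3) = 20.61 mm.
Area ratio A_h/A_s = d_o²(1−k²)/d_s² = (1−k²)/(1−k⁴)^(2/3) = 0.6115.
Mass saving = 1 − 0.6115 = 38.9 %.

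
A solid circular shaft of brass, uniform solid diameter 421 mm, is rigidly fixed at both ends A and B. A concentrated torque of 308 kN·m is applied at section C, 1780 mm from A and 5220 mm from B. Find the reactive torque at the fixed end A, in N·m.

With uniform GJ and both ends fixed, compatibility θ_AC = θ_CB gives T_A·a = T_B·b, together with T_A + T_B = T₀.
T_A = T₀·b/(a+b) = 308000·5220/7000 = 229700 N·m; T_B = 78320 N·m.

230000 N·m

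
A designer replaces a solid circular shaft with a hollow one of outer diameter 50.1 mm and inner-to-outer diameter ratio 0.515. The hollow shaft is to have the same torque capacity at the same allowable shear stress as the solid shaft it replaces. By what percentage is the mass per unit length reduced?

Equal τ_max and T ⇒ the solid shaft needs d_s³ = d_o³(1−k⁴), so d_s = 50.1·(1−0.515⁴)^(1/3) = 48.90 mm.
Area ratio A_h/A_s = d_o²(1−k²)/d_s² = (1−k²)/(1−k⁴)^(2/3) = 0.7714.
Mass saving = 1 − 0.7714 = 22.9 %.

22.9 %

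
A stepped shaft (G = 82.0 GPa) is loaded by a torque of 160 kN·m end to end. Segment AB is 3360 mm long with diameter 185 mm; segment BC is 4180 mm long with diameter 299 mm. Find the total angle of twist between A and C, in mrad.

67.4 mrad

J_AB = π(0.185)⁴/32 = 1.15×10^-4 m⁴; J_BC = π(0.299)⁴/32 = 7.85×10^-4 m⁴.
θ = (T/G)·Σ L_i/J_i = (160000/82.0×10⁹)·(3.36/1.15×10^-4 + 4.18/7.85×10^-4) = 0.06741 rad.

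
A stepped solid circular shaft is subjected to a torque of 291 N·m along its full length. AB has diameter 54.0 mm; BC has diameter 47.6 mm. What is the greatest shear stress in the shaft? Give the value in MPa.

13.7 MPa

Under the same torque, τ_max = 16T/(πd³) is largest where d is smallest — segment BC (d = 47.6 mm).
τ_max = 16·291.0/(π·(0.0476)³) = 1.374×10^7 Pa.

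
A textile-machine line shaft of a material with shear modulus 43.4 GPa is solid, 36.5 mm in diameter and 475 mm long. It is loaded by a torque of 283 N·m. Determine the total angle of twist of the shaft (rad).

J = πd⁴/32 = π(0.0365)⁴/32 = 1.742×10^-7 m⁴.
θ = T·L/(G·J) = 283.0 × 0.475 / (43.4×10⁹ × 1.742×10^-7) = 0.01778 rad.

0.0178 rad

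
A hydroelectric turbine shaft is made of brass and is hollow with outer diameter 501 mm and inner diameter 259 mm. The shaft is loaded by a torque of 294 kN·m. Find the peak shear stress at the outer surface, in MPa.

12.8 MPa

J = π(d_o⁴ − d_i⁴)/32 = π(0.501⁴ − 0.259⁴)/32 = 5.743×10^-3 m⁴.
τ_max = T·r/J = 294000 × 0.251 / 5.743×10^-3 = 1.282×10^7 Pa.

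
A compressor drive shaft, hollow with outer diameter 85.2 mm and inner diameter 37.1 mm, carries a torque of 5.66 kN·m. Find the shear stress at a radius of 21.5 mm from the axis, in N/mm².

24.4 N/mm²

J = π(d_o⁴ − d_i⁴)/32 = π(0.0852⁴ − 0.0371⁴)/32 = 4.987×10^-6 m⁴.
Shear stress varies linearly with radius: τ = T·r/J = 5660 × 0.0215 / 4.987×10^-6 = 2.440×10^7 Pa.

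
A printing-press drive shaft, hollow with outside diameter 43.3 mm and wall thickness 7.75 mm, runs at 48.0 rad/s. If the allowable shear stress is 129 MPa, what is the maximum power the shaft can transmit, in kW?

81.9 kW

J = π(d_o⁴ − d_i⁴)/32 = π(0.0433⁴ − 0.0278⁴)/32 = 2.865×10^-7 m⁴.
T_max = τ_allow·J/r = 1.29×10^8 × 2.865×10^-7 / 0.0216 = 1707 N·m.
ω = 48.0 rad/s, so P_max = T_max·ω = 8.193×10^4 W.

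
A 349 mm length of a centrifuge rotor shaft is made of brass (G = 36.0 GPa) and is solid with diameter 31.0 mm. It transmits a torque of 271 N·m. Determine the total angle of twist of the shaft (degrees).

1.66°

J = πd⁴/32 = π(0.0310)⁴/32 = 9.067×10^-8 m⁴.
θ = T·L/(G·J) = 271.0 × 0.349 / (36.0×10⁹ × 9.067×10^-8) = 0.02898 rad.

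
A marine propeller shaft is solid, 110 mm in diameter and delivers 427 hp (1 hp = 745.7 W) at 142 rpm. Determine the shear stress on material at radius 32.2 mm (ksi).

6.96 ksi

ω = 2π·142/60 = 14.87 rad/s, so T = P/ω = 427×745.7 / 14.87 = 21410 N·m.
J = πd⁴/32 = π(0.110)⁴/32 = 1.437×10^-5 m⁴.
Shear stress varies linearly with radius: τ = T·r/J = 21410 × 0.0322 / 1.437×10^-5 = 4.797×10^7 Pa.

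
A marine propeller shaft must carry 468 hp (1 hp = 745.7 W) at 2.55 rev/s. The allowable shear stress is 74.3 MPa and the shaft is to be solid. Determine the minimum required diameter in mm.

114 mm

ω = 2π·2.55 = 16.02 rad/s, so T = P/ω = 468×745.7 / 16.02 = 21780 N·m.
For a solid shaft τ_max = 16T/(πd³), so d = (16T/(π τ_allow))^(1/3) = (16·21780/(π·7.43×10^7))^(1/3) = 0.1143 m.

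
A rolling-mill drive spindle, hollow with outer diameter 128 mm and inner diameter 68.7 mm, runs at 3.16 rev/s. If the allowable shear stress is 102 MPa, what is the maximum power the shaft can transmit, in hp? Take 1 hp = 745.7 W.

1030 hp

J = π(d_o⁴ − d_i⁴)/32 = π(0.128⁴ − 0.0687⁴)/32 = 2.417×10^-5 m⁴.
T_max = τ_allow·J/r = 1.02×10^8 × 2.417×10^-5 / 0.0640 = 38520 N·m.
ω = 2π·3.16 = 19.85 rad/s, so P_max = T_max·ω = 7.647×10^5 W.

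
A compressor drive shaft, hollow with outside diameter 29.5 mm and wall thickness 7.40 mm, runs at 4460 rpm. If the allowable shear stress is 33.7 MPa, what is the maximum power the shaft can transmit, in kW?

J = π(d_o⁴ − d_i⁴)/32 = π(0.0295⁴ − 0.0147⁴)/32 = 6.977×10^-8 m⁴.
T_max = τ_allow·J/r = 3.37×10^7 × 6.977×10^-8 / 0.0147 = 159.4 N·m.
ω = 2π·4460/60 = 467.1 rad/s, so P_max = T_max·ω = 7.445×10^4 W.

74.4 kW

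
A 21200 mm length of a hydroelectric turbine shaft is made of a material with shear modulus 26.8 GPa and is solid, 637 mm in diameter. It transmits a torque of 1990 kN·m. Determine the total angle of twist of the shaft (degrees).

5.58°

J = πd⁴/32 = π(0.637)⁴/32 = 0.01616 m⁴.
θ = T·L/(G·J) = 1.990e6 × 21.2 / (26.8×10⁹ × 0.01616) = 0.09739 rad.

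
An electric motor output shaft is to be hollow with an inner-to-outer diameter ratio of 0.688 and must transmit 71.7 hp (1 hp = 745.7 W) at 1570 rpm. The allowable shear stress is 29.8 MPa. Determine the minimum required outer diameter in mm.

41.5 mm

ω = 2π·1570/60 = 164.4 rad/s, so T = P/ω = 71.7×745.7 / 164.4 = 325.2 N·m.
For a hollow shaft with d_i/d_o = 0.688: τ_max = 16T/(π d_o³ (1−k⁴)), so d_o = [16T/(π τ_allow (1−k⁴))]^(1/3) = [16·325.2/(π·2.98×10^7·0.7759)]^(1/3) = 0.04153 m.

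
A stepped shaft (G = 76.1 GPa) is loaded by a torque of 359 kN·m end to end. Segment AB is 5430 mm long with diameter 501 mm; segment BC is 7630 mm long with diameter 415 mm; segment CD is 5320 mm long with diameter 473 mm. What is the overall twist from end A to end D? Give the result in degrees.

1.24°

J_AB = π(0.501)⁴/32 = 6.19×10^-3 m⁴; J_BC = π(0.415)⁴/32 = 2.91×10^-3 m⁴; J_CD = π(0.473)⁴/32 = 4.91×10^-3 m⁴.
θ = (T/G)·Σ L_i/J_i = (359000/76.1×10⁹)·(5.43/6.19×10^-3 + 7.63/2.91×10^-3 + 5.32/4.91×10^-3) = 0.02161 rad.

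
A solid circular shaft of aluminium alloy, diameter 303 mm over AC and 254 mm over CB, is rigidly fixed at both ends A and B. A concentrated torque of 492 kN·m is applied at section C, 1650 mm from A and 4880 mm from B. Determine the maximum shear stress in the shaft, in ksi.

11.2 ksi

Compatibility: T_A·a/J_AC = T_B·b/J_CB with T_A + T_B = T₀.
J_AC = 8.28×10^-4 m⁴, J_CB = 4.09×10^-4 m⁴, so T_A = T₀·(J_AC/a)/((J_AC/a)+(J_CB/b)) = 421600 N·m, T_B = 70390 N·m.
τ in each portion: τ_AC = 7.72×10^7 Pa, τ_CB = 2.19×10^7 Pa; maximum is in AC.
τ_max = T_AC·r/J = 421600·0.151/8.28×10^-4 = 7.719×10^7 Pa.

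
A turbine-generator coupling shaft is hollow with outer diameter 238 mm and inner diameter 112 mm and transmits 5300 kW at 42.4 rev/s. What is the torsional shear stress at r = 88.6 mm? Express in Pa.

ω = 2π·42.4 = 266.4 rad/s, so T = P/ω = 5300×10³ / 266.4 = 19890 N·m.
J = π(d_o⁴ − d_i⁴)/32 = π(0.238⁴ − 0.112⁴)/32 = 2.995×10^-4 m⁴.
Shear stress varies linearly with radius: τ = T·r/J = 19890 × 0.0886 / 2.995×10^-4 = 5.884×10^6 Pa.

5.88e6 Pa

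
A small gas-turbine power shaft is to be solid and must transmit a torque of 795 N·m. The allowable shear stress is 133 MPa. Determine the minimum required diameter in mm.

31.2 mm

For a solid shaft τ_max = 16T/(πd³), so d = (16T/(π τ_allow))^(1/3) = (16·795.0/(π·1.33×10^8))^(1/3) = 0.03122 m.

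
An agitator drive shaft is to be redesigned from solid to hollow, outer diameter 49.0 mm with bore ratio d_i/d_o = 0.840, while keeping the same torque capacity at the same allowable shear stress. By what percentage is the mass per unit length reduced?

53.4 %

Equal τ_max and T ⇒ the solid shaft needs d_s³ = d_o³(1−k⁴), so d_s = 49.0·(1−0.840⁴)^(1/3) = 38.95 mm.
Area ratio A_h/A_s = d_o²(1−k²)/d_s² = (1−k²)/(1−k⁴)^(2/3) = 0.4660.
Mass saving = 1 − 0.4660 = 53.4 %.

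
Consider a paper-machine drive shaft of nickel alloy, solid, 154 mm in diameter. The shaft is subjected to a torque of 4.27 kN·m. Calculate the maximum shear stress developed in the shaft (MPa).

J = πd⁴/32 = π(0.154)⁴/32 = 5.522×10^-5 m⁴.
τ_max = T·r/J = 4270 × 0.0770 / 5.522×10^-5 = 5.954×10^6 Pa.

5.95 MPa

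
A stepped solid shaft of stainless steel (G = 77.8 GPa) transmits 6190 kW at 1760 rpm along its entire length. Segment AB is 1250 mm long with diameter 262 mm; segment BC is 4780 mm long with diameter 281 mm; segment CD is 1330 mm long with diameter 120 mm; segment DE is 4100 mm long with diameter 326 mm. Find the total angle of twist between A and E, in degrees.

ω = 2π·1760/60 = 184.3 rad/s, so T = P/ω = 6190×10³ / 184.3 = 33590 N·m.
J_AB = π(0.262)⁴/32 = 4.63×10^-4 m⁴; J_BC = π(0.281)⁴/32 = 6.12×10^-4 m⁴; J_CD = π(0.120)⁴/32 = 2.04×10^-5 m⁴; J_DE = π(0.326)⁴/32 = 1.11×10^-3 m⁴.
θ = (T/G)·Σ L_i/J_i = (33590/77.8×10⁹)·(1.25/4.63×10^-4 + 4.78/6.12×10^-4 + 1.33/2.04×10^-5 + 4.10/1.11×10^-3) = 0.03434 rad.

1.97°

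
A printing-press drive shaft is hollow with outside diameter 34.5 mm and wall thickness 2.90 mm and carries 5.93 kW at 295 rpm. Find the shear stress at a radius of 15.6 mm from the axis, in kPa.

41300 kPa

ω = 2π·295/60 = 30.89 rad/s, so T = P/ω = 5.93×10³ / 30.89 = 192.0 N·m.
J = π(d_o⁴ − d_i⁴)/32 = π(0.0345⁴ − 0.0287⁴)/32 = 7.248×10^-8 m⁴.
Shear stress varies linearly with radius: τ = T·r/J = 192.0 × 0.0156 / 7.248×10^-8 = 4.132×10^7 Pa.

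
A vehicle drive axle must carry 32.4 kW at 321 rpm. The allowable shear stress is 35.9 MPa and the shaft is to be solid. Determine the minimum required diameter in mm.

51.5 mm

ω = 2π·321/60 = 33.62 rad/s, so T = P/ω = 32.4×10³ / 33.62 = 963.9 N·m.
For a solid shaft τ_max = 16T/(πd³), so d = (16T/(π τ_allow))^(1/3) = (16·963.9/(π·3.59×10^7))^(1/3) = 0.05152 m.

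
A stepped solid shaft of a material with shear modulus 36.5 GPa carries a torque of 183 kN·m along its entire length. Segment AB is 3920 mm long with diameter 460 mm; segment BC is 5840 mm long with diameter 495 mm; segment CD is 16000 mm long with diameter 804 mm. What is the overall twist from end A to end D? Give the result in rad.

0.0114 rad

J_AB = π(0.460)⁴/32 = 4.40×10^-3 m⁴; J_BC = π(0.495)⁴/32 = 5.89×10^-3 m⁴; J_CD = π(0.804)⁴/32 = 0.0410 m⁴.
θ = (T/G)·Σ L_i/J_i = (183000/36.5×10⁹)·(3.92/4.40×10^-3 + 5.84/5.89×10^-3 + 16.0/0.0410) = 0.01139 rad.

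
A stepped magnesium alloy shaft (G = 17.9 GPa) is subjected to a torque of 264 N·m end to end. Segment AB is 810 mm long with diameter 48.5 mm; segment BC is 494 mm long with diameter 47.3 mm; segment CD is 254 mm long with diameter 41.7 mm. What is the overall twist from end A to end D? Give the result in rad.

J_AB = π(0.0485)⁴/32 = 5.43×10^-7 m⁴; J_BC = π(0.0473)⁴/32 = 4.91×10^-7 m⁴; J_CD = π(0.0417)⁴/32 = 2.97×10^-7 m⁴.
θ = (T/G)·Σ L_i/J_i = (264.0/17.9×10⁹)·(0.810/5.43×10^-7 + 0.494/4.91×10^-7 + 0.254/2.97×10^-7) = 0.04944 rad.

0.0494 rad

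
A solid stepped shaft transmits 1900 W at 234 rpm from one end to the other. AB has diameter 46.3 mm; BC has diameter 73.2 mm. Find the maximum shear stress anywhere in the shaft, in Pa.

3.98e6 Pa

ω = 2π·234/60 = 24.50 rad/s, so T = P/ω = 1900 / 24.50 = 77.54 N·m.
Under the same torque, τ_max = 16T/(πd³) is largest where d is smallest — segment AB (d = 46.3 mm).
τ_max = 16·77.54/(π·(0.0463)³) = 3.979×10^6 Pa.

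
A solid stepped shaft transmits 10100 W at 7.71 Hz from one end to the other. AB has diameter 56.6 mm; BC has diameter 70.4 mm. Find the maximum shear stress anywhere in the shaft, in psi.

849 psi

ω = 2π·7.71 = 48.44 rad/s, so T = P/ω = 10100 / 48.44 = 208.5 N·m.
Under the same torque, τ_max = 16T/(πd³) is largest where d is smallest — segment AB (d = 56.6 mm).
τ_max = 16·208.5/(π·(0.0566)³) = 5.856×10^6 Pa.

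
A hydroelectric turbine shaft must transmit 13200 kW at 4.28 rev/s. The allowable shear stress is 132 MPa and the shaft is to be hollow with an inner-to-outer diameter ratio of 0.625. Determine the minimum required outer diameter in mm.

282 mm

ω = 2π·4.28 = 26.89 rad/s, so T = P/ω = 13200×10³ / 26.89 = 490900 N·m.
For a hollow shaft with d_i/d_o = 0.625: τ_max = 16T/(π d_o³ (1−k⁴)), so d_o = [16T/(π τ_allow (1−k⁴))]^(1/3) = [16·490900/(π·1.32×10^8·0.8474)]^(1/3) = 0.2817 m.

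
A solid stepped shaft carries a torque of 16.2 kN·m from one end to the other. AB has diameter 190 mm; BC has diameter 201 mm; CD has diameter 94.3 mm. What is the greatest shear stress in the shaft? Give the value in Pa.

Under the same torque, τ_max = 16T/(πd³) is largest where d is smallest — segment CD (d = 94.3 mm).
τ_max = 16·16200/(π·(0.0943)³) = 9.839×10^7 Pa.

9.84e7 Pa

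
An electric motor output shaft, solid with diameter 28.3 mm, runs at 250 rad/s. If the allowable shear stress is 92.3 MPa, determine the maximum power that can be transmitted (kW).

103 kW

J = πd⁴/32 = π(0.0283)⁴/32 = 6.297×10^-8 m⁴.
T_max = τ_allow·J/r = 9.23×10^7 × 6.297×10^-8 / 0.0142 = 410.8 N·m.
ω = 250 rad/s, so P_max = T_max·ω = 1.027×10^5 W.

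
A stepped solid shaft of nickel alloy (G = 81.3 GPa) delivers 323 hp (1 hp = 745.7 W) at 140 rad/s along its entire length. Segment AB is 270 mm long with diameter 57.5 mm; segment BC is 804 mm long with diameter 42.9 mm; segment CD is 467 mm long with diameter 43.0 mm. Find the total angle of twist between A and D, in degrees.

ω = 140 rad/s, so T = P/ω = 323×745.7 / 140.0 = 1720 N·m.
J_AB = π(0.0575)⁴/32 = 1.07×10^-6 m⁴; J_BC = π(0.0429)⁴/32 = 3.33×10^-7 m⁴; J_CD = π(0.0430)⁴/32 = 3.36×10^-7 m⁴.
θ = (T/G)·Σ L_i/J_i = (1720/81.3×10⁹)·(0.270/1.07×10^-6 + 0.804/3.33×10^-7 + 0.467/3.36×10^-7) = 0.08593 rad.

4.92°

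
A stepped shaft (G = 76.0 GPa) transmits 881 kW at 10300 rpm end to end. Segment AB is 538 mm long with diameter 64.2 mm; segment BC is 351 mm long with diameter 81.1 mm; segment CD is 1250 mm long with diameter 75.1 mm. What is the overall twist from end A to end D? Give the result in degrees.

ω = 2π·10300/60 = 1079 rad/s, so T = P/ω = 881×10³ / 1079 = 816.8 N·m.
J_AB = π(0.0642)⁴/32 = 1.67×10^-6 m⁴; J_BC = π(0.0811)⁴/32 = 4.25×10^-6 m⁴; J_CD = π(0.0751)⁴/32 = 3.12×10^-6 m⁴.
θ = (T/G)·Σ L_i/J_i = (816.8/76.0×10⁹)·(0.538/1.67×10^-6 + 0.351/4.25×10^-6 + 1.25/3.12×10^-6) = 8.657×10^-3 rad.

0.496°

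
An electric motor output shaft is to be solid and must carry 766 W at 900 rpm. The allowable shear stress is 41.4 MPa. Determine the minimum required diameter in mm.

ω = 2π·900/60 = 94.25 rad/s, so T = P/ω = 766 / 94.25 = 8.128 N·m.
For a solid shaft τ_max = 16T/(πd³), so d = (16T/(π τ_allow))^(1/3) = (16·8.128/(π·4.14×10^7))^(1/3) = 0.009999 m.

10.0 mm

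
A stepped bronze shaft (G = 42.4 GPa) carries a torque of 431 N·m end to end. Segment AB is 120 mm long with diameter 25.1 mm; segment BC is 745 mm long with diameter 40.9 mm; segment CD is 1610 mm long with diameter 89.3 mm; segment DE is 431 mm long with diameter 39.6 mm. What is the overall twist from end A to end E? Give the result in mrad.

79.6 mrad

J_AB = π(0.0251)⁴/32 = 3.90×10^-8 m⁴; J_BC = π(0.0409)⁴/32 = 2.75×10^-7 m⁴; J_CD = π(0.0893)⁴/32 = 6.24×10^-6 m⁴; J_DE = π(0.0396)⁴/32 = 2.41×10^-7 m⁴.
θ = (T/G)·Σ L_i/J_i = (431.0/42.4×10⁹)·(0.120/3.90×10^-8 + 0.745/2.75×10^-7 + 1.61/6.24×10^-6 + 0.431/2.41×10^-7) = 0.07964 rad.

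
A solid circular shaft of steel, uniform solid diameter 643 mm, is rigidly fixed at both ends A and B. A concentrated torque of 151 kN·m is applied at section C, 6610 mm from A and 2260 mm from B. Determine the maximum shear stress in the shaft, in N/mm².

With uniform GJ and both ends fixed, compatibility θ_AC = θ_CB gives T_A·a = T_B·b, together with T_A + T_B = T₀.
T_A = T₀·b/(a+b) = 151000·2260/8870 = 38470 N·m; T_B = 112500 N·m.
τ in each portion: τ_AC = 7.37×10^5 Pa, τ_CB = 2.16×10^6 Pa; maximum is in CB.
τ_max = T_CB·r/J = 112500·0.322/0.0168 = 2.156×10^6 Pa.

2.16 N/mm²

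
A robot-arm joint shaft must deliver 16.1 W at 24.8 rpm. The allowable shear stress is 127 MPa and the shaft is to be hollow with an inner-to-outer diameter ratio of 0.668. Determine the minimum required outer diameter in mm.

6.77 mm

ω = 2π·24.8/60 = 2.597 rad/s, so T = P/ω = 16.1 / 2.597 = 6.199 N·m.
For a hollow shaft with d_i/d_o = 0.668: τ_max = 16T/(π d_o³ (1−k⁴)), so d_o = [16T/(π τ_allow (1−k⁴))]^(1/3) = [16·6.199/(π·1.27×10^8·0.8009)]^(1/3) = 0.006771 m.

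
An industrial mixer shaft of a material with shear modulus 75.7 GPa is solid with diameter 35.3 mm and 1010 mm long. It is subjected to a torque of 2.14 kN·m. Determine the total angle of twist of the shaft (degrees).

J = πd⁴/32 = π(0.0353)⁴/32 = 1.524×10^-7 m⁴.
θ = T·L/(G·J) = 2140 × 1.01 / (75.7×10⁹ × 1.524×10^-7) = 0.1873 rad.

10.7°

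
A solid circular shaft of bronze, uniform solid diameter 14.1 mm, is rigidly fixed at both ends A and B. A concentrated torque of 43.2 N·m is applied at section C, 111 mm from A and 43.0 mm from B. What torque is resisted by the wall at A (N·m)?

With uniform GJ and both ends fixed, compatibility θ_AC = θ_CB gives T_A·a = T_B·b, together with T_A + T_B = T₀.
T_A = T₀·b/(a+b) = 43.20·43.0/154.0 = 12.06 N·m; T_B = 31.14 N·m.

12.1 N·m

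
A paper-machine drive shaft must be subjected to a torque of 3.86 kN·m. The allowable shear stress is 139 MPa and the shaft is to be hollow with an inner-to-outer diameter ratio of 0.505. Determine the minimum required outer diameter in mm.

53.3 mm

For a hollow shaft with d_i/d_o = 0.505: τ_max = 16T/(π d_o³ (1−k⁴)), so d_o = [16T/(π τ_allow (1−k⁴))]^(1/3) = [16·3860/(π·1.39×10^8·0.9350)]^(1/3) = 0.05328 m.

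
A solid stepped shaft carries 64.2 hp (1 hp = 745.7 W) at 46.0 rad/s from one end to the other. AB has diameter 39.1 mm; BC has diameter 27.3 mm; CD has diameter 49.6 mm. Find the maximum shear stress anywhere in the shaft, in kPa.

ω = 46.0 rad/s, so T = P/ω = 64.2×745.7 / 46.00 = 1041 N·m.
Under the same torque, τ_max = 16T/(πd³) is largest where d is smallest — segment BC (d = 27.3 mm).
τ_max = 16·1041/(π·(0.0273)³) = 2.605×10^8 Pa.

261000 kPa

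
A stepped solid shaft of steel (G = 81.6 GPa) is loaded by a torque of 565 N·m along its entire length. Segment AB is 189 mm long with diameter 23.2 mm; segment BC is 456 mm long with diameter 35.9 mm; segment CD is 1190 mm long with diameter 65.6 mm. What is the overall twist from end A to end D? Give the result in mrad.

69.9 mrad

J_AB = π(0.0232)⁴/32 = 2.84×10^-8 m⁴; J_BC = π(0.0359)⁴/32 = 1.63×10^-7 m⁴; J_CD = π(0.0656)⁴/32 = 1.82×10^-6 m⁴.
θ = (T/G)·Σ L_i/J_i = (565.0/81.6×10⁹)·(0.189/2.84×10^-8 + 0.456/1.63×10^-7 + 1.19/1.82×10^-6) = 0.06991 rad.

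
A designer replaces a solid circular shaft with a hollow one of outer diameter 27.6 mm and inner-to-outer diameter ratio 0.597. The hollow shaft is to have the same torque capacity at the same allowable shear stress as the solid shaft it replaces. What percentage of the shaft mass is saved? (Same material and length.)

29.5 %

Equal τ_max and T ⇒ the solid shaft needs d_s³ = d_o³(1−k⁴), so d_s = 27.6·(1−0.597⁴)^(1/3) = 26.38 mm.
Area ratio A_h/A_s = d_o²(1−k²)/d_s² = (1−k²)/(1−k⁴)^(2/3) = 0.7046.
Mass saving = 1 − 0.7046 = 29.5 %.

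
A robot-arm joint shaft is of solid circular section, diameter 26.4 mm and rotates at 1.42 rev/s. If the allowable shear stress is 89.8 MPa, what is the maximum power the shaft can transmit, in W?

2890 W

J = πd⁴/32 = π(0.0264)⁴/32 = 4.769×10^-8 m⁴.
T_max = τ_allow·J/r = 8.98×10^7 × 4.769×10^-8 / 0.0132 = 324.4 N·m.
ω = 2π·1.42 = 8.922 rad/s, so P_max = T_max·ω = 2895 W.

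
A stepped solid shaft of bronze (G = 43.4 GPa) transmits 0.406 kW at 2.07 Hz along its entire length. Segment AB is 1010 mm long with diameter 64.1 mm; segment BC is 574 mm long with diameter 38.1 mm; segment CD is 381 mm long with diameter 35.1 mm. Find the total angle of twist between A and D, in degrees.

0.245°

ω = 2π·2.07 = 13.01 rad/s, so T = P/ω = 0.406×10³ / 13.01 = 31.22 N·m.
J_AB = π(0.0641)⁴/32 = 1.66×10^-6 m⁴; J_BC = π(0.0381)⁴/32 = 2.07×10^-7 m⁴; J_CD = π(0.0351)⁴/32 = 1.49×10^-7 m⁴.
θ = (T/G)·Σ L_i/J_i = (31.22/43.4×10⁹)·(1.01/1.66×10^-6 + 0.574/2.07×10^-7 + 0.381/1.49×10^-7) = 4.273×10^-3 rad.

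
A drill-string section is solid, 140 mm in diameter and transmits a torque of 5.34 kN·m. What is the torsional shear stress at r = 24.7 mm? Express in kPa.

3500 kPa

J = πd⁴/32 = π(0.140)⁴/32 = 3.771×10^-5 m⁴.
Shear stress varies linearly with radius: τ = T·r/J = 5340 × 0.0247 / 3.771×10^-5 = 3.497×10^6 Pa.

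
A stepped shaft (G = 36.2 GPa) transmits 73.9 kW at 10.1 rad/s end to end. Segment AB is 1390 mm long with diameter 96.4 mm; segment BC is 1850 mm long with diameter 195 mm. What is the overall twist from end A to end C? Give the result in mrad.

35.8 mrad

ω = 10.1 rad/s, so T = P/ω = 73.9×10³ / 10.10 = 7317 N·m.
J_AB = π(0.0964)⁴/32 = 8.48×10^-6 m⁴; J_BC = π(0.195)⁴/32 = 1.42×10^-4 m⁴.
θ = (T/G)·Σ L_i/J_i = (7317/36.2×10⁹)·(1.39/8.48×10^-6 + 1.85/1.42×10^-4) = 0.03577 rad.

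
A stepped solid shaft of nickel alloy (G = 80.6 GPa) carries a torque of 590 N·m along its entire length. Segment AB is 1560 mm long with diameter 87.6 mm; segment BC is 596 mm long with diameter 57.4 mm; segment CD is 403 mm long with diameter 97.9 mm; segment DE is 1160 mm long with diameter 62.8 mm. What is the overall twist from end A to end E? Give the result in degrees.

0.685°

J_AB = π(0.0876)⁴/32 = 5.78×10^-6 m⁴; J_BC = π(0.0574)⁴/32 = 1.07×10^-6 m⁴; J_CD = π(0.0979)⁴/32 = 9.02×10^-6 m⁴; J_DE = π(0.0628)⁴/32 = 1.53×10^-6 m⁴.
θ = (T/G)·Σ L_i/J_i = (590.0/80.6×10⁹)·(1.56/5.78×10^-6 + 0.596/1.07×10^-6 + 0.403/9.02×10^-6 + 1.16/1.53×10^-6) = 0.01196 rad.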